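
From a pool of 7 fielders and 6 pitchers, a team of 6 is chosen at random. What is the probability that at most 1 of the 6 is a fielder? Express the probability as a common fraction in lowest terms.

43/1716

There are C(13,6) = 1716 ways to choose the 6.
Favorable selections (at most 1 fielder): C(7,0)·C(6,6) + C(7,1)·C(6,5) = 1 + 42 = 43.
Probability = 43/1716.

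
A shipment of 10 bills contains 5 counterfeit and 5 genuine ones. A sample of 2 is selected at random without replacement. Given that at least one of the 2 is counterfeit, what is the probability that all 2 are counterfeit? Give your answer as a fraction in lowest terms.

Work in counts. Selections with at least one counterfeit: C(10,2) − C(5,2) = 45 − 10 = 35.
Of those, selections where all 2 are counterfeit: C(5,2) = 10.
Conditional probability = 10/35 = 2/7.

2/7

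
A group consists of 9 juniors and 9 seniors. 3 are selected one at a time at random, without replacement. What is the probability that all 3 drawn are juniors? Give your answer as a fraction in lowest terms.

Multiply the conditional probabilities at each draw: 9/18 · 8/17 · 7/16 = 504/4896 = 7/68.

7/68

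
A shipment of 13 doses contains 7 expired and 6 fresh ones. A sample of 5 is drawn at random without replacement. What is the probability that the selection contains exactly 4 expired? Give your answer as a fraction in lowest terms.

There are C(13,5) = 1287 ways to choose 5 from 13.
Selections with exactly 4 expired: choose 4 of the 7 expired and 1 of the 6 fresh, C(7,4)·C(6,1) = 35·6 = 210.
Probability = 210/1287 = 70/429.

70/429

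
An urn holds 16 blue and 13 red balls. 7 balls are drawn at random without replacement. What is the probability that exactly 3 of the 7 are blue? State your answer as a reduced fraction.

The sample space is all 7-subsets of the 29: C(29,7) = 1560780.
Selections with exactly 3 blue: choose 3 of the 16 blue and 4 of the 13 red, C(16,3)·C(13,4) = 560·715 = 400400.
Probability = 400400/1560780 = 1540/6003.

1540/6003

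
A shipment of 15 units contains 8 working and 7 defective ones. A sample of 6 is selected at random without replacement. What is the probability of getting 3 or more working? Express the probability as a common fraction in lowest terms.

10/13

Total selections: C(15,6) = 5005.
Count the complement (fewer than 3 working): C(8,0)·C(7,6) + C(8,1)·C(7,5) + C(8,2)·C(7,4) = 7 + 168 + 980 = 1155.
Probability = 1 − 1155/5005 = 3850/5005 = 10/13.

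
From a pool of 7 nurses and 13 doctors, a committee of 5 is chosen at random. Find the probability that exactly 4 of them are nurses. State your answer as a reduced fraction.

There are C(20,5) = 15504 ways to choose 5 from 20.
Selections with exactly 4 nurses: choose 4 of the 7 nurses and 1 of the 13 doctors, C(7,4)·C(13,1) = 35·13 = 455.
Probability = 455/15504.

455/15504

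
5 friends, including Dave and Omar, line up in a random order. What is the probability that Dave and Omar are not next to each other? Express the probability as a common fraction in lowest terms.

3/5

There are 5! = 120 arrangements.
Arrangements with Dave and Omar adjacent: 2·4! = 48.
So not adjacent: 120 − 48 = 72, probability 72/120 = 3/5.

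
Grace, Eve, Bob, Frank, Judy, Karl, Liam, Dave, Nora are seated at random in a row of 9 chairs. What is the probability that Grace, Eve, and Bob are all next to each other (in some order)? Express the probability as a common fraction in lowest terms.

1/12

There are 9! = 362880 arrangements.
Treat the three as one block: 7! placements × 3! orders within the block = 5040·6 = 30240.
Probability = 30240/362880 = 1/12.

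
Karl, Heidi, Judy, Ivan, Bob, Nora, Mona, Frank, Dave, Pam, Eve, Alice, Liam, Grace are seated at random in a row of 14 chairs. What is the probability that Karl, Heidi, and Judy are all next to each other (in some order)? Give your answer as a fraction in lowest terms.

3/91

There are 14! = 87178291200 arrangements.
Treat the three as one block: 12! placements × 3! orders within the block = 479001600·6 = 2874009600.
Probability = 2874009600/87178291200 = 3/91.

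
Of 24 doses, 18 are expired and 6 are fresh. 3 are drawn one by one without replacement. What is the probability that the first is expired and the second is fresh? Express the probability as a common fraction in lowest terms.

Multiply the conditional probabilities at each draw: 18/24 · 6/23 = 108/552 = 9/46.

9/46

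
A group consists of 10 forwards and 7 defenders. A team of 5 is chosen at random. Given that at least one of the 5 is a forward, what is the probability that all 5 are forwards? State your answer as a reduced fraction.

Work in counts. Selections with at least one forward: C(17,5) − C(7,5) = 6188 − 21 = 6167.
Of those, selections where all 5 are forwards: C(10,5) = 252.
Conditional probability = 252/6167 = 36/881.

36/881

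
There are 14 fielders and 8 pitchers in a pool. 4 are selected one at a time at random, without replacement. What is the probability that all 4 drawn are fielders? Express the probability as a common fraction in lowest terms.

Multiply the conditional probabilities at each draw: 14/22 · 13/21 · 12/20 · 11/19 = 24024/175560 = 13/95.

13/95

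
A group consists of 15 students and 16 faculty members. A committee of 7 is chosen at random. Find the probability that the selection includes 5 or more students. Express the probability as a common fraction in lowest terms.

1375/8091

There are C(31,7) = 2629575 ways to choose the 7.
Favorable selections (5 or more students): C(15,5)·C(16,2) + C(15,6)·C(16,1) + C(15,7)·C(16,0) = 360360 + 80080 + 6435 = 446875.
Probability = 446875/2629575 = 1375/8091.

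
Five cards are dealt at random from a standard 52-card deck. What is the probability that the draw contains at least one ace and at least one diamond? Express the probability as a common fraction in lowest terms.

229297/866320

There are C(52,5) = 2598960 possible draws.
By inclusion-exclusion on the complements, draws missing all aces or all diamonds: C(48,5) + C(39,5) − C(36,5) = 1712304 + 575757 − 376992 = 1911069.
So draws with at least one of each: 2598960 − 1911069 = 687891, probability 687891/2598960 = 229297/866320.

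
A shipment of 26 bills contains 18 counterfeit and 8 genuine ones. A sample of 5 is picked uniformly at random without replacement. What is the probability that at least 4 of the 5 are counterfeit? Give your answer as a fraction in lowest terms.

There are C(26,5) = 65780 ways to choose the 5.
Favorable selections (at least 4 counterfeit): C(18,4)·C(8,1) + C(18,5)·C(8,0) = 24480 + 8568 = 33048.
Probability = 33048/65780 = 8262/16445.

8262/16445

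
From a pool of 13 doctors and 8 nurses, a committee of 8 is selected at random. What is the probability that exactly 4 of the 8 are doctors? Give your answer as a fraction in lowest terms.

715/2907

Total number of selections: C(21,8) = 203490.
Selections with exactly 4 doctors: choose 4 of the 13 doctors and 4 of the 8 nurses, C(13,4)·C(8,4) = 715·70 = 50050.
Probability = 50050/203490 = 715/2907.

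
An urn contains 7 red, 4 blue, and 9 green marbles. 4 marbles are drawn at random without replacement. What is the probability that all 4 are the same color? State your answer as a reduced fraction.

54/1615

There are C(20,4) = 4845 ways to draw 4 marbles.
All same color: C(7,4) + C(4,4) + C(9,4) = 35 + 1 + 126 = 162.
Probability = 162/4845 = 54/1615.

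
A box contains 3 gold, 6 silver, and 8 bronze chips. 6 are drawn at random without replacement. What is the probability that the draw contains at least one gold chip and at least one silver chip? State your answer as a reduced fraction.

1277/1768

There are C(17,6) = 12376 possible draws.
By inclusion-exclusion on the complements, draws missing all gold or all silver: C(14,6) + C(11,6) − C(8,6) = 3003 + 462 − 28 = 3437.
So draws with at least one of each: 12376 − 3437 = 8939, probability 8939/12376 = 1277/1768.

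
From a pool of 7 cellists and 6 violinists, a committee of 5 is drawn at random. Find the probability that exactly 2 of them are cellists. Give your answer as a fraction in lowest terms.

140/429

There are C(13,5) = 1287 ways to choose 5 from 13.
Selections with exactly 2 cellists: choose 2 of the 7 cellists and 3 of the 6 violinists, C(7,2)·C(6,3) = 21·20 = 420.
Probability = 420/1287 = 140/429.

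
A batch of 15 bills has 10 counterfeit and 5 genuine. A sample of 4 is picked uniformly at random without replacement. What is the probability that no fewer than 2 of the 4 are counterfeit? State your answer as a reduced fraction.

There are C(15,4) = 1365 ways to choose the 4.
Favorable selections (no fewer than 2 counterfeit): C(10,2)·C(5,2) + C(10,3)·C(5,1) + C(10,4)·C(5,0) = 450 + 600 + 210 = 1260.
Probability = 1260/1365 = 12/13.

12/13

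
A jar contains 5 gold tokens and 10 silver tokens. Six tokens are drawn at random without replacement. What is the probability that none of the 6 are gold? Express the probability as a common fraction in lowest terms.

6/143

There are C(15,6) = 5005 possible selections.
Selections with no gold (all silver): C(10,6) = 210.
Probability = 210/5005 = 6/143.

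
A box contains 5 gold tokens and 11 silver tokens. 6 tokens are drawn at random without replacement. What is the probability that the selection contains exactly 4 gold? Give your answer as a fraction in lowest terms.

There are C(16,6) = 8008 ways to choose 6 from 16.
Selections with exactly 4 gold: choose 4 of the 5 gold and 2 of the 11 silver, C(5,4)·C(11,2) = 5·55 = 275.
Probability = 275/8008 = 25/728.

25/728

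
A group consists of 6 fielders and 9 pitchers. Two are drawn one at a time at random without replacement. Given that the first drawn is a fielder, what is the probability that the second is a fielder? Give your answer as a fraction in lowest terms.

5/14

After removing one fielder, 14 remain: 5 fielders and 9 pitchers.
So the probability the next is a fielder is 5/14.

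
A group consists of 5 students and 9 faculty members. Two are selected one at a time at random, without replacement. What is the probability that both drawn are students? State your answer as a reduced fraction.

10/91

Multiply the conditional probabilities at each draw: 5/14 · 4/13 = 20/182 = 10/91.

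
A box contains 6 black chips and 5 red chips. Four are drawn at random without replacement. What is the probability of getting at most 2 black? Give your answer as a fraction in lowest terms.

There are C(11,4) = 330 ways to choose the 4.
Favorable selections (at most 2 black): C(6,0)·C(5,4) + C(6,1)·C(5,3) + C(6,2)·C(5,2) = 5 + 60 + 150 = 215.
Probability = 215/330 = 43/66.

43/66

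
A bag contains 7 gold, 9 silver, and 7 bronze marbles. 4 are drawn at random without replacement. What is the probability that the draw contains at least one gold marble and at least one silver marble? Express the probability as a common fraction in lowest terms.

867/1265

There are C(23,4) = 8855 possible draws.
By inclusion-exclusion on the complements, draws missing all gold or all silver: C(16,4) + C(14,4) − C(7,4) = 1820 + 1001 − 35 = 2786.
So draws with at least one of each: 8855 − 2786 = 6069, probability 6069/8855 = 867/1265.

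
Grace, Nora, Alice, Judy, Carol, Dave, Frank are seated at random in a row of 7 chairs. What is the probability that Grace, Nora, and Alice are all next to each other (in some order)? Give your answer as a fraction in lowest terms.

1/7

There are 7! = 5040 arrangements.
Treat the three as one block: 5! placements × 3! orders within the block = 120·6 = 720.
Probability = 720/5040 = 1/7.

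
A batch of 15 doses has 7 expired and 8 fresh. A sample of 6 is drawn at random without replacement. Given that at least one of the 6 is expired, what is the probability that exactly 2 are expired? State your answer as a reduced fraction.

Work in counts. Selections with at least one expired: C(15,6) − C(8,6) = 5005 − 28 = 4977.
Of those, selections where exactly 2 are expired: C(7,2)·C(8,4) = 21·70 = 1470.
Conditional probability = 1470/4977 = 70/237.

70/237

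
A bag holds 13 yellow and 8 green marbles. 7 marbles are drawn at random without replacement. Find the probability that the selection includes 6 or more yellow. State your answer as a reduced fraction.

There are C(21,7) = 116280 ways to choose the 7.
Favorable selections (6 or more yellow): C(13,6)·C(8,1) + C(13,7)·C(8,0) = 13728 + 1716 = 15444.
Probability = 15444/116280 = 429/3230.

429/3230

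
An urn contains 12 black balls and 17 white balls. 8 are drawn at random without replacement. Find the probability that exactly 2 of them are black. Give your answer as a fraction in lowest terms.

1904/10005

Total number of selections: C(29,8) = 4292145.
Selections with exactly 2 black: choose 2 of the 12 black and 6 of the 17 white, C(12,2)·C(17,6) = 66·12376 = 816816.
Probability = 816816/4292145 = 1904/10005.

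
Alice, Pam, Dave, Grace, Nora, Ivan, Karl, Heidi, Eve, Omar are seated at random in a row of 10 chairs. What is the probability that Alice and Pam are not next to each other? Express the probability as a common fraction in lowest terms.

4/5

There are 10! = 3628800 arrangements.
Arrangements with Alice and Pam adjacent: 2·9! = 725760.
So not adjacent: 3628800 − 725760 = 2903040, probability 2903040/3628800 = 4/5.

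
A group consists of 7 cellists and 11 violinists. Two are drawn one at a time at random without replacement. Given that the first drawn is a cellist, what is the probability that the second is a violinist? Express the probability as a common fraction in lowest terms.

11/17

After removing one cellist, 17 remain: 6 cellists and 11 violinists.
So the probability the next is a violinist is 11/17.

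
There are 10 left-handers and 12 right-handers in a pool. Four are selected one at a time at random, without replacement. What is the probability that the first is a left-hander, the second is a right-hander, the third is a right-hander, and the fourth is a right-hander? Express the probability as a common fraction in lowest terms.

10/133

Multiply the conditional probabilities at each draw: 10/22 · 12/21 · 11/20 · 10/19 = 13200/175560 = 10/133.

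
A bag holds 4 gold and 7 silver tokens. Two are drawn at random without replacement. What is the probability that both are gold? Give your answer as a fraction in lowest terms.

6/55

There are C(11,2) = 55 possible selections.
Selections with all gold: C(4,2) = 6.
Probability = 6/55.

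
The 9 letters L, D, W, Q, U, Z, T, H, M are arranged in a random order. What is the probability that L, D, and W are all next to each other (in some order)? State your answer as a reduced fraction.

1/12

There are 9! = 362880 arrangements.
Treat the three as one block: 7! placements × 3! orders within the block = 5040·6 = 30240.
Probability = 30240/362880 = 1/12.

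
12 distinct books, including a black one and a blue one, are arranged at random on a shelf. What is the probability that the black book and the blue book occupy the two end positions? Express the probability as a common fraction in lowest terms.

There are 12! = 479001600 arrangements.
Place the black book and the blue book at the ends in 2 ways, arrange the remaining 10 in 10! = 3628800 ways: 2·3628800 = 7257600.
Probability = 7257600/479001600 = 1/66.

1/66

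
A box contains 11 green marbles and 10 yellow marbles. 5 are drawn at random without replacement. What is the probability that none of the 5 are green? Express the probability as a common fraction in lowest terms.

4/323

There are C(21,5) = 20349 possible selections.
Selections with no green (all yellow): C(10,5) = 252.
Probability = 252/20349 = 4/323.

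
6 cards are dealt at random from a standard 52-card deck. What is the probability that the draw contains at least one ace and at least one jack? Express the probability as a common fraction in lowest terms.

There are C(52,6) = 20358520 possible draws.
By inclusion-exclusion on the complements, draws missing all aces or all jacks: C(48,6) + C(48,6) − C(44,6) = 12271512 + 12271512 − 7059052 = 17483972.
So draws with at least one of each: 20358520 − 17483972 = 2874548, probability 2874548/20358520 = 718637/5089630.

718637/5089630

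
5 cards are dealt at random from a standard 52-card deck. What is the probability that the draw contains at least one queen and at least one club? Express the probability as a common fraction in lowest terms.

229297/866320

There are C(52,5) = 2598960 possible draws.
By inclusion-exclusion on the complements, draws missing all queens or all clubs: C(48,5) + C(39,5) − C(36,5) = 1712304 + 575757 − 376992 = 1911069.
So draws with at least one of each: 2598960 − 1911069 = 687891, probability 687891/2598960 = 229297/866320.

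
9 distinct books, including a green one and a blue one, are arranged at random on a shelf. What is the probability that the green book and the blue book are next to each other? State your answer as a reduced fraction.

There are 9! = 362880 arrangements.
Treat the green book and the blue book as a block: 8! arrangements of the blocks × 2 orders within the block = 2·40320 = 80640.
Probability = 80640/362880 = 2/9.

2/9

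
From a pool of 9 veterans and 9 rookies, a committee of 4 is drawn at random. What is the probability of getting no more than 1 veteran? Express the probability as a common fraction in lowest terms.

Total selections: C(18,4) = 3060.
Favorable selections (no more than 1 veteran): C(9,0)·C(9,4) + C(9,1)·C(9,3) = 126 + 756 = 882.
Probability = 882/3060 = 49/170.

49/170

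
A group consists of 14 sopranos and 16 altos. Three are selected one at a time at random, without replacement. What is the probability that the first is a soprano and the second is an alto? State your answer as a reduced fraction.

Multiply the conditional probabilities at each draw: 14/30 · 16/29 = 224/870 = 112/435.

112/435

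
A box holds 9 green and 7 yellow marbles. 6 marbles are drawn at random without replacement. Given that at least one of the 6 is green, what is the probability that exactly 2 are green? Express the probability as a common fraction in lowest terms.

20/127

Work in counts. Selections with at least one green: C(16,6) − C(7,6) = 8008 − 7 = 8001.
Of those, selections where exactly 2 are green: C(9,2)·C(7,4) = 36·35 = 1260.
Conditional probability = 1260/8001 = 20/127.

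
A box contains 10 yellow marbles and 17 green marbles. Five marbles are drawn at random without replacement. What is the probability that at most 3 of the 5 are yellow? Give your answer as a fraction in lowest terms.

There are C(27,5) = 80730 ways to choose the 5.
Count the complement (more than 3 yellow): C(10,4)·C(17,1) + C(10,5)·C(17,0) = 3570 + 252 = 3822.
Probability = 1 − 3822/80730 = 76908/80730 = 986/1035.

986/1035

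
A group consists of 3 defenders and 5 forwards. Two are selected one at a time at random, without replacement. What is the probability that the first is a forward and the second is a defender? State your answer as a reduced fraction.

15/56

Multiply the conditional probabilities at each draw: 5/8 · 3/7 = 15/56.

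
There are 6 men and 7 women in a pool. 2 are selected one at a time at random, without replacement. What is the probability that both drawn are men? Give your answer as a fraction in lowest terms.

5/26

Multiply the conditional probabilities at each draw: 6/13 · 5/12 = 30/156 = 5/26.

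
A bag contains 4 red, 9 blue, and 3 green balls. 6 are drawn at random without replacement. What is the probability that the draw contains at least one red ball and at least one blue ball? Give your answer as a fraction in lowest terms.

1011/1144

There are C(16,6) = 8008 possible draws.
By inclusion-exclusion on the complements, draws missing all red or all blue: C(12,6) + C(7,6) − C(3,6) = 924 + 7 − 0 = 931.
So draws with at least one of each: 8008 − 931 = 7077, probability 7077/8008 = 1011/1144.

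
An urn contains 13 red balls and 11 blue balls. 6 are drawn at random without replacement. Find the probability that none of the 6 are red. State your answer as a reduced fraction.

There are C(24,6) = 134596 possible selections.
Selections with no red (all blue): C(11,6) = 462.
Probability = 462/134596 = 3/874.

3/874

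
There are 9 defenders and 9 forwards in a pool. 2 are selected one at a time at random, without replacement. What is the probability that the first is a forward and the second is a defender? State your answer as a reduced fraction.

Multiply the conditional probabilities at each draw: 9/18 · 9/17 = 81/306 = 9/34.

9/34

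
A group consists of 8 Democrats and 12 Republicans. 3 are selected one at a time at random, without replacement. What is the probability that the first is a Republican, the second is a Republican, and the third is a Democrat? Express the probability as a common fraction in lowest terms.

Multiply the conditional probabilities at each draw: 12/20 · 11/19 · 8/18 = 1056/6840 = 44/285.

44/285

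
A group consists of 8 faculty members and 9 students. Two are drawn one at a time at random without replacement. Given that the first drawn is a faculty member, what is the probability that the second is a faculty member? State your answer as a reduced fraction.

After removing one faculty member, 16 remain: 7 faculty members and 9 students.
So the probability the next is a faculty member is 7/16.

7/16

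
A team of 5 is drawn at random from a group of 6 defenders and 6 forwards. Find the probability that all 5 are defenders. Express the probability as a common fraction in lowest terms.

1/132

There are C(12,5) = 792 possible selections.
Selections with all defenders: C(6,5) = 6.
Probability = 6/792 = 1/132.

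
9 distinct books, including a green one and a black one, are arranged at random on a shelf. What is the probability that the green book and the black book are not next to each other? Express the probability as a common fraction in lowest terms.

7/9

There are 9! = 362880 arrangements.
Arrangements with the green book and the black book adjacent: 2·8! = 80640.
So not adjacent: 362880 − 80640 = 282240, probability 282240/362880 = 7/9.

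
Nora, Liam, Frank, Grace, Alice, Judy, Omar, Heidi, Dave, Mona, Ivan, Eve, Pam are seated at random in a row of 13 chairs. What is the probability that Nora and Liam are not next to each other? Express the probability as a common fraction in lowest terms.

There are 13! = 6227020800 arrangements.
Arrangements with Nora and Liam adjacent: 2·12! = 958003200.
So not adjacent: 6227020800 − 958003200 = 5269017600, probability 5269017600/6227020800 = 11/13.

11/13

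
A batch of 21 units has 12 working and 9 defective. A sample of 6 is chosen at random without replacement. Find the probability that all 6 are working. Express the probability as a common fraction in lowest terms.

There are C(21,6) = 54264 possible selections.
Selections with all working: C(12,6) = 924.
Probability = 924/54264 = 11/646.

11/646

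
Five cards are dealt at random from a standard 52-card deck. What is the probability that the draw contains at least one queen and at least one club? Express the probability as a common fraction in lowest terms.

229297/866320

There are C(52,5) = 2598960 possible draws.
By inclusion-exclusion on the complements, draws missing all queens or all clubs: C(48,5) + C(39,5) − C(36,5) = 1712304 + 575757 − 376992 = 1911069.
So draws with at least one of each: 2598960 − 1911069 = 687891, probability 687891/2598960 = 229297/866320.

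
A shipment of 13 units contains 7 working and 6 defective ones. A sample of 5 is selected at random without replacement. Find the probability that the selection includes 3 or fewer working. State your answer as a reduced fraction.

32/39

Total selections: C(13,5) = 1287.
Count the complement (more than 3 working): C(7,4)·C(6,1) + C(7,5)·C(6,0) = 210 + 21 = 231.
Probability = 1 − 231/1287 = 1056/1287 = 32/39.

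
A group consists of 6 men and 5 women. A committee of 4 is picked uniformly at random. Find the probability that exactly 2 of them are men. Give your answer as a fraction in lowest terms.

5/11

Total number of selections: C(11,4) = 330.
Selections with exactly 2 men: choose 2 of the 6 men and 2 of the 5 women, C(6,2)·C(5,2) = 15·10 = 150.
Probability = 150/330 = 5/11.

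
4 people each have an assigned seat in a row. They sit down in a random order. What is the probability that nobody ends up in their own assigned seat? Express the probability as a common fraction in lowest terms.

3/8

There are 4! = 24 seatings.
By inclusion-exclusion, seatings with no fixed points: C(4,0)·4! − C(4,1)·3! + C(4,2)·2! − C(4,3)·1! + C(4,4)·0! = 9.
Probability = 9/24 = 3/8.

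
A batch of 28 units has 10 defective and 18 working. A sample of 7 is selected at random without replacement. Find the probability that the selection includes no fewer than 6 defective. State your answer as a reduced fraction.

5/1518

There are C(28,7) = 1184040 ways to choose the 7.
Favorable selections (no fewer than 6 defective): C(10,6)·C(18,1) + C(10,7)·C(18,0) = 3780 + 120 = 3900.
Probability = 3900/1184040 = 5/1518.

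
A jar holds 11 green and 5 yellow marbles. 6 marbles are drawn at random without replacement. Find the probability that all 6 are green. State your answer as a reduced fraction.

There are C(16,6) = 8008 possible selections.
Selections with all green: C(11,6) = 462.
Probability = 462/8008 = 3/52.

3/52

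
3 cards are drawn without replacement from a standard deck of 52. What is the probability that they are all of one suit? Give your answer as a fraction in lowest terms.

There are C(52,3) = 22100 possible 3-card hands.
Hands of one suit: 4 suits × C(13,3) = 4·286 = 1144.
Probability = 1144/22100 = 22/425.

22/425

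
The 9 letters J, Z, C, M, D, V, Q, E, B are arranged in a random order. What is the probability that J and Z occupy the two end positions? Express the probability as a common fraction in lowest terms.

1/36

There are 9! = 362880 arrangements.
Place J and Z at the ends in 2 ways, arrange the remaining 7 in 7! = 5040 ways: 2·5040 = 10080.
Probability = 10080/362880 = 1/36.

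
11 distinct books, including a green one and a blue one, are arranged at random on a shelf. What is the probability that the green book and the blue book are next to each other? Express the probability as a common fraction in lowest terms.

2/11

There are 11! = 39916800 arrangements.
Treat the green book and the blue book as a block: 10! arrangements of the blocks × 2 orders within the block = 2·3628800 = 7257600.
Probability = 7257600/39916800 = 2/11.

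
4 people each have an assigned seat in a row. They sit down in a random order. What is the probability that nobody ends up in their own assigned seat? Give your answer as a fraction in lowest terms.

There are 4! = 24 seatings.
By inclusion-exclusion, seatings with no fixed points: C(4,0)·4! − C(4,1)·3! + C(4,2)·2! − C(4,3)·1! + C(4,4)·0! = 9.
Probability = 9/24 = 3/8.

3/8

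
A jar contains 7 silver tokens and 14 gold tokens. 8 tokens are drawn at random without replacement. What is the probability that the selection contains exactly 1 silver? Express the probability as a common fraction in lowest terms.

Total number of selections: C(21,8) = 203490.
Selections with exactly 1 silver: choose 1 of the 7 silver and 7 of the 14 gold, C(7,1)·C(14,7) = 7·3432 = 24024.
Probability = 24024/203490 = 572/4845.

572/4845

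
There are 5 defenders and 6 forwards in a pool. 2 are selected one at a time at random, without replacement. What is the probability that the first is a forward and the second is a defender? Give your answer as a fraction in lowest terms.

Multiply the conditional probabilities at each draw: 6/11 · 5/10 = 30/110 = 3/11.

3/11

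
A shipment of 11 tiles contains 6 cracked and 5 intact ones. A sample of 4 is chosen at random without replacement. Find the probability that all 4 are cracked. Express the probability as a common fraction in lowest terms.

There are C(11,4) = 330 possible selections.
Selections with all cracked: C(6,4) = 15.
Probability = 15/330 = 1/22.

1/22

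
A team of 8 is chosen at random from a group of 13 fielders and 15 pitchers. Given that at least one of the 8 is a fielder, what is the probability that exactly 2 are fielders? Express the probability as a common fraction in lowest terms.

91/723

Work in counts. Selections with at least one fielder: C(28,8) − C(15,8) = 3108105 − 6435 = 3101670.
Of those, selections where exactly 2 are fielders: C(13,2)·C(15,6) = 78·5005 = 390390.
Conditional probability = 390390/3101670 = 91/723.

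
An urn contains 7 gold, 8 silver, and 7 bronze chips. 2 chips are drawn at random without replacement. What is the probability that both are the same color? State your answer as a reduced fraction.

There are C(22,2) = 231 ways to draw 2 chips.
All same color: C(7,2) + C(8,2) + C(7,2) = 21 + 28 + 21 = 70.
Probability = 70/231 = 10/33.

10/33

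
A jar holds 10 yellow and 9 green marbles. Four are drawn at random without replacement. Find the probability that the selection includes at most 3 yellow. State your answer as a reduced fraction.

611/646

Total selections: C(19,4) = 3876.
Favorable selections (at most 3 yellow): C(10,0)·C(9,4) + C(10,1)·C(9,3) + C(10,2)·C(9,2) + C(10,3)·C(9,1) = 126 + 840 + 1620 + 1080 = 3666.
Probability = 3666/3876 = 611/646.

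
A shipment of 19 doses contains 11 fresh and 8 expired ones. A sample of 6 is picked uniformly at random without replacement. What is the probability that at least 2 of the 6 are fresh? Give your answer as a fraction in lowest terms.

946/969

Total selections: C(19,6) = 27132.
Count the complement (fewer than 2 fresh): C(11,0)·C(8,6) + C(11,1)·C(8,5) = 28 + 616 = 644.
Probability = 1 − 644/27132 = 26488/27132 = 946/969.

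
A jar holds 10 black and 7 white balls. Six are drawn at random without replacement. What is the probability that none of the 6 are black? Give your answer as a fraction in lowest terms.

There are C(17,6) = 12376 possible selections.
Selections with no black (all white): C(7,6) = 7.
Probability = 7/12376 = 1/1768.

1/1768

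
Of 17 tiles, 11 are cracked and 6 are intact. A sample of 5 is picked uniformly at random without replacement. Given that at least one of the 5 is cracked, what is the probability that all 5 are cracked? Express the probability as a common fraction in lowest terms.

Work in counts. Selections with at least one cracked: C(17,5) − C(6,5) = 6188 − 6 = 6182.
Of those, selections where all 5 are cracked: C(11,5) = 462.
Conditional probability = 462/6182 = 21/281.

21/281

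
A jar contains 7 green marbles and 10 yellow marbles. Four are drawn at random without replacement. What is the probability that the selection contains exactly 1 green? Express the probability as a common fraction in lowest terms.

6/17

There are C(17,4) = 2380 ways to choose 4 from 17.
Selections with exactly 1 green: choose 1 of the 7 green and 3 of the 10 yellow, C(7,1)·C(10,3) = 7·120 = 840.
Probability = 840/2380 = 6/17.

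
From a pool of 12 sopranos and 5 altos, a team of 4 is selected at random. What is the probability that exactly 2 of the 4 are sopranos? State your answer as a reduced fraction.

Total number of selections: C(17,4) = 2380.
Selections with exactly 2 sopranos: choose 2 of the 12 sopranos and 2 of the 5 altos, C(12,2)·C(5,2) = 66·10 = 660.
Probability = 660/2380 = 33/119.

33/119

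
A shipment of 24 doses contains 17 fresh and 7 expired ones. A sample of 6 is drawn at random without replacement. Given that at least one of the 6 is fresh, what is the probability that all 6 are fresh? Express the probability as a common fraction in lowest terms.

Work in counts. Selections with at least one fresh: C(24,6) − C(7,6) = 134596 − 7 = 134589.
Of those, selections where all 6 are fresh: C(17,6) = 12376.
Conditional probability = 12376/134589 = 8/87.

8/87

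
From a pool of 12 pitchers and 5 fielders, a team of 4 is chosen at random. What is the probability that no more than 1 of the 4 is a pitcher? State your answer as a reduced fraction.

There are C(17,4) = 2380 ways to choose the 4.
Favorable selections (no more than 1 pitcher): C(12,0)·C(5,4) + C(12,1)·C(5,3) = 5 + 120 = 125.
Probability = 125/2380 = 25/476.

25/476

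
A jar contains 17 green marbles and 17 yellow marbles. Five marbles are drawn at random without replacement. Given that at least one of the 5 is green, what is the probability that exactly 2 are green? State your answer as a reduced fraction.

Work in counts. Selections with at least one green: C(34,5) − C(17,5) = 278256 − 6188 = 272068.
Of those, selections where exactly 2 are green: C(17,2)·C(17,3) = 136·680 = 92480.
Conditional probability = 92480/272068 = 1360/4001.

1360/4001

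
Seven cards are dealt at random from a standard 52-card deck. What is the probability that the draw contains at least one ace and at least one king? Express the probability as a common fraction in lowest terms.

There are C(52,7) = 133784560 possible draws.
By inclusion-exclusion on the complements, draws missing all aces or all kings: C(48,7) + C(48,7) − C(44,7) = 73629072 + 73629072 − 38320568 = 108937576.
So draws with at least one of each: 133784560 − 108937576 = 24846984, probability 24846984/133784560 = 3105873/16723070.

3105873/16723070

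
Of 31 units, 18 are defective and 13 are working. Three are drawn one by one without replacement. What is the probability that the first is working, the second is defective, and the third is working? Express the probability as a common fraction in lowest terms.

468/4495

Multiply the conditional probabilities at each draw: 13/31 · 18/30 · 12/29 = 2808/26970 = 468/4495.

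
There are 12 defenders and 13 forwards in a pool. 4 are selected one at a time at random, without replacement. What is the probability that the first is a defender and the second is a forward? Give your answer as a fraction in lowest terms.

13/50

Multiply the conditional probabilities at each draw: 12/25 · 13/24 = 156/600 = 13/50.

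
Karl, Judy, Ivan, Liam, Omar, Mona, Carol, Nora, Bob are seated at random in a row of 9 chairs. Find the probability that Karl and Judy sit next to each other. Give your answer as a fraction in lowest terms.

2/9

There are 9! = 362880 arrangements.
Treat Karl and Judy as a block: 8! arrangements of the blocks × 2 orders within the block = 2·40320 = 80640.
Probability = 80640/362880 = 2/9.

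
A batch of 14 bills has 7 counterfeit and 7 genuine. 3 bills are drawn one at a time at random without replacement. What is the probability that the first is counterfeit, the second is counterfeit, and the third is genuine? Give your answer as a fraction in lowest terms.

Multiply the conditional probabilities at each draw: 7/14 · 6/13 · 7/12 = 294/2184 = 7/52.

7/52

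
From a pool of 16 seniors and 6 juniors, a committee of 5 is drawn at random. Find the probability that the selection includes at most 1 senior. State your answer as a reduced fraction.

41/4389

Total selections: C(22,5) = 26334.
Favorable selections (at most 1 senior): C(16,0)·C(6,5) + C(16,1)·C(6,4) = 6 + 240 = 246.
Probability = 246/26334 = 41/4389.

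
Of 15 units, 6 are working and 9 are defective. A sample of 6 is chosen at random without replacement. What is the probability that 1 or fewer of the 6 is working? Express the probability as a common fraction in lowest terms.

24/143

Total selections: C(15,6) = 5005.
Favorable selections (1 or fewer working): C(6,0)·C(9,6) + C(6,1)·C(9,5) = 84 + 756 = 840.
Probability = 840/5005 = 24/143.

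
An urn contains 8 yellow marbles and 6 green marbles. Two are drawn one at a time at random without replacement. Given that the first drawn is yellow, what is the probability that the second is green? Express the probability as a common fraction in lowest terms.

6/13

After removing one yellow, 13 remain: 7 yellow and 6 green.
So the probability the next is green is 6/13.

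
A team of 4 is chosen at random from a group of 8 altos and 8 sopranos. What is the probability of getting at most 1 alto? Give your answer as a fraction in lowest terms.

There are C(16,4) = 1820 ways to choose the 4.
Favorable selections (at most 1 alto): C(8,0)·C(8,4) + C(8,1)·C(8,3) = 70 + 448 = 518.
Probability = 518/1820 = 37/130.

37/130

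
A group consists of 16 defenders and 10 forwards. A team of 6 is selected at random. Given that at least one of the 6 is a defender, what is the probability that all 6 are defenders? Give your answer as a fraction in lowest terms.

286/8215

Work in counts. Selections with at least one defender: C(26,6) − C(10,6) = 230230 − 210 = 230020.
Of those, selections where all 6 are defenders: C(16,6) = 8008.
Conditional probability = 8008/230020 = 286/8215.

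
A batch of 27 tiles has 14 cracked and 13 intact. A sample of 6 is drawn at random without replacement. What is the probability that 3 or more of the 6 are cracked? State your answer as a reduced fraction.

1477/2070

There are C(27,6) = 296010 ways to choose the 6.
Favorable selections (3 or more cracked): C(14,3)·C(13,3) + C(14,4)·C(13,2) + C(14,5)·C(13,1) + C(14,6)·C(13,0) = 104104 + 78078 + 26026 + 3003 = 211211.
Probability = 211211/296010 = 1477/2070.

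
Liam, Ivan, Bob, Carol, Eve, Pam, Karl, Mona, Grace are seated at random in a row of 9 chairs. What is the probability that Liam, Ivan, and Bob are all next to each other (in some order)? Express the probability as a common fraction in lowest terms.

1/12

There are 9! = 362880 arrangements.
Treat the three as one block: 7! placements × 3! orders within the block = 5040·6 = 30240.
Probability = 30240/362880 = 1/12.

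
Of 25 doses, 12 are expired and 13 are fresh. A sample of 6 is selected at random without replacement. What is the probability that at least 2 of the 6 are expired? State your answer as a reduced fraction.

727/805

Total selections: C(25,6) = 177100.
Count the complement (fewer than 2 expired): C(12,0)·C(13,6) + C(12,1)·C(13,5) = 1716 + 15444 = 17160.
Probability = 1 − 17160/177100 = 159940/177100 = 727/805.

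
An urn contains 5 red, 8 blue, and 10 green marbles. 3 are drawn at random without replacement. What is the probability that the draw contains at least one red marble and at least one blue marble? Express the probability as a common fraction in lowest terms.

There are C(23,3) = 1771 possible draws.
By inclusion-exclusion on the complements, draws missing all red or all blue: C(18,3) + C(15,3) − C(10,3) = 816 + 455 − 120 = 1151.
So draws with at least one of each: 1771 − 1151 = 620, probability 620/1771.

620/1771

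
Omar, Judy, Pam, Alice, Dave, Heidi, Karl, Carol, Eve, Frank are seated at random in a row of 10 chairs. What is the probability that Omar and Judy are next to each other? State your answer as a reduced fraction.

There are 10! = 3628800 arrangements.
Treat Omar and Judy as a block: 9! arrangements of the blocks × 2 orders within the block = 2·362880 = 725760.
Probability = 725760/3628800 = 1/5.

1/5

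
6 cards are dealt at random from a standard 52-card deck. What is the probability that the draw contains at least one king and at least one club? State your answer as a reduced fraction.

6772177/20358520

There are C(52,6) = 20358520 possible draws.
By inclusion-exclusion on the complements, draws missing all kings or all clubs: C(48,6) + C(39,6) − C(36,6) = 12271512 + 3262623 − 1947792 = 13586343.
So draws with at least one of each: 20358520 − 13586343 = 6772177, probability 6772177/20358520.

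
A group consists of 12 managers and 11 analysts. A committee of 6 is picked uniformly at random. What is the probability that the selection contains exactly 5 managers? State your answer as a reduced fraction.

There are C(23,6) = 100947 ways to choose 6 from 23.
Selections with exactly 5 managers: choose 5 of the 12 managers and 1 of the 11 analysts, C(12,5)·C(11,1) = 792·11 = 8712.
Probability = 8712/100947 = 264/3059.

264/3059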